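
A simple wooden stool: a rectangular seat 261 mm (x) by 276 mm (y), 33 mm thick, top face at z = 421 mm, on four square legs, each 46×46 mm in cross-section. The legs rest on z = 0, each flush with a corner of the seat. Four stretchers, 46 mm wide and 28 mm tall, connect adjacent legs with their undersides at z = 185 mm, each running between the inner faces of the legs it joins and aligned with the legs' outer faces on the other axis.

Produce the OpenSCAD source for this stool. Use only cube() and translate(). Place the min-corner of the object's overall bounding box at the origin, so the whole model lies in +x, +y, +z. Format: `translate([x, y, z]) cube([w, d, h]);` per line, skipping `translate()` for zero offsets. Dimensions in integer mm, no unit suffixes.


translate([0, 0, 388]) cube([261, 276, 33]);
cube([46, 46, 388]);
translate([215, 0, 0]) cube([46, 46, 388]);
translate([0, 230, 0]) cube([46, 46, 388]);
translate([215, 230, 0]) cube([46, 46, 388]);
translate([46, 0, 185]) cube([169, 46, 28]);
translate([46, 230, 185]) cube([169, 46, 28]);
translate([0, 46, 185]) cube([46, 184, 28]);
translate([215, 46, 185]) cube([46, 184, 28]);


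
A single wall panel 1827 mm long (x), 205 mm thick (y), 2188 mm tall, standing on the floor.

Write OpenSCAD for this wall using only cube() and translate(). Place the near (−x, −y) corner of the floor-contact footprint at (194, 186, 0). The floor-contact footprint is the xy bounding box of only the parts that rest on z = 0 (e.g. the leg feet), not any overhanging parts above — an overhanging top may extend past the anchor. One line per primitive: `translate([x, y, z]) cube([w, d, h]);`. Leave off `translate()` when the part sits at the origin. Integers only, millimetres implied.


translate([194, 186, 0]) cube([1827, 205, 2188]);


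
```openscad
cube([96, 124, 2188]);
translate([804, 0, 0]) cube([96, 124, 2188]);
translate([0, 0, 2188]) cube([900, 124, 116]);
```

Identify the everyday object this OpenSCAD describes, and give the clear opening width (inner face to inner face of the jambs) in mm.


A door frame. The clear opening width is 708 mm.

Two 2188 mm tall posts with a header on top — a door frame. The left jamb is 96 mm wide at x = 0; the right jamb starts at x = 804. The clear opening is 804 − 96 = 708 mm.


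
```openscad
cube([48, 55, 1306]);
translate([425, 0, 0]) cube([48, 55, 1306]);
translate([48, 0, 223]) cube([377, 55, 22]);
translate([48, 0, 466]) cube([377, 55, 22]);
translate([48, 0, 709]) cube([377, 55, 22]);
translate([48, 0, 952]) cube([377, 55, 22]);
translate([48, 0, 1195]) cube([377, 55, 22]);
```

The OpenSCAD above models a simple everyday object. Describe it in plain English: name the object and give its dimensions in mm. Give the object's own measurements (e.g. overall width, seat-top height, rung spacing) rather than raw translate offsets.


A straight ladder. Two 48×55 mm vertical rails, 1306 mm tall, stand 473 mm apart (outside-to-outside) with their front faces coplanar on the −y side. 5 rungs, each 55 mm deep and 22 mm tall, span between the inner faces of the rails, front faces flush with the rails. The lowest rung's underside is at z = 223 mm and rungs are spaced 243 mm apart (underside to underside).


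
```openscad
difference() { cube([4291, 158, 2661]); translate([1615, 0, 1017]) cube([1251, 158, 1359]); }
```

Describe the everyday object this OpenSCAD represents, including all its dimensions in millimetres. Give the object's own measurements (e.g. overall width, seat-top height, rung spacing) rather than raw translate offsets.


A wall 4291 mm long (x), 158 mm thick (y), 2661 mm tall, with a rectangular window opening cut through it. The opening is 1251 mm wide and 1359 mm tall; its sill is at z = 1017 mm and its near (−x) edge is 1615 mm from the wall's −x end. The opening passes through the full wall thickness.


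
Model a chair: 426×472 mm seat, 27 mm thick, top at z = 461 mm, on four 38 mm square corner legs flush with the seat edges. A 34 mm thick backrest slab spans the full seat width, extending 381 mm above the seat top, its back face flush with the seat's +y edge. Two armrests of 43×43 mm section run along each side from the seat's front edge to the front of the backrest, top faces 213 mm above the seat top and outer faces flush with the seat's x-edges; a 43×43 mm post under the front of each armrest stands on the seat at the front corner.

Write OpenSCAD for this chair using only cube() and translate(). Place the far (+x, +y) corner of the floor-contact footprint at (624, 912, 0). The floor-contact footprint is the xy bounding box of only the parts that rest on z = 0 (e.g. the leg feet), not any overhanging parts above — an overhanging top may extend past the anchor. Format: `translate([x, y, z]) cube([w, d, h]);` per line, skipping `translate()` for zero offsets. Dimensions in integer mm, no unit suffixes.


translate([198, 440, 434]) cube([426, 472, 27]);
translate([198, 440, 0]) cube([38, 38, 434]);
translate([586, 440, 0]) cube([38, 38, 434]);
translate([198, 874, 0]) cube([38, 38, 434]);
translate([586, 874, 0]) cube([38, 38, 434]);
translate([198, 878, 461]) cube([426, 34, 381]);
translate([198, 440, 631]) cube([43, 438, 43]);
translate([581, 440, 631]) cube([43, 438, 43]);
translate([198, 440, 461]) cube([43, 43, 170]);
translate([581, 440, 461]) cube([43, 43, 170]);


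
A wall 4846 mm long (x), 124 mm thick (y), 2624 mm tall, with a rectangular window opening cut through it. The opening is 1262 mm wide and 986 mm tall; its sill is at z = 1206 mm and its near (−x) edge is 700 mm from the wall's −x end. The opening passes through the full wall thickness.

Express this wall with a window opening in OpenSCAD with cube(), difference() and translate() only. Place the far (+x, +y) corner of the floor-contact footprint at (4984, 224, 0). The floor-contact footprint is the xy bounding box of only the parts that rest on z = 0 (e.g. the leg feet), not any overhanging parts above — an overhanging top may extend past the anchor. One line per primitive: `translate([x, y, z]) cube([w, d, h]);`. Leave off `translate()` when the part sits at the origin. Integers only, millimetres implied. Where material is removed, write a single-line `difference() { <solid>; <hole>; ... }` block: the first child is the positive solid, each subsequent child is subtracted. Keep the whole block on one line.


difference() { translate([138, 100, 0]) cube([4846, 124, 2624]); translate([838, 100, 1206]) cube([1262, 124, 986]); }


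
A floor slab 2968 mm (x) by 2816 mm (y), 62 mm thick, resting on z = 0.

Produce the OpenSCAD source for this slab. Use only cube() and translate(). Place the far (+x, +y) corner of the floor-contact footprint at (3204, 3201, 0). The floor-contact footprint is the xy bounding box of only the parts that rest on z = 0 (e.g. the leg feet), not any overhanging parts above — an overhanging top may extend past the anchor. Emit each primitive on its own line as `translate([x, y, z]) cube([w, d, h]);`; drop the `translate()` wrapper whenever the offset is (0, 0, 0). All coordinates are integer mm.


translate([236, 385, 0]) cube([2968, 2816, 62]);


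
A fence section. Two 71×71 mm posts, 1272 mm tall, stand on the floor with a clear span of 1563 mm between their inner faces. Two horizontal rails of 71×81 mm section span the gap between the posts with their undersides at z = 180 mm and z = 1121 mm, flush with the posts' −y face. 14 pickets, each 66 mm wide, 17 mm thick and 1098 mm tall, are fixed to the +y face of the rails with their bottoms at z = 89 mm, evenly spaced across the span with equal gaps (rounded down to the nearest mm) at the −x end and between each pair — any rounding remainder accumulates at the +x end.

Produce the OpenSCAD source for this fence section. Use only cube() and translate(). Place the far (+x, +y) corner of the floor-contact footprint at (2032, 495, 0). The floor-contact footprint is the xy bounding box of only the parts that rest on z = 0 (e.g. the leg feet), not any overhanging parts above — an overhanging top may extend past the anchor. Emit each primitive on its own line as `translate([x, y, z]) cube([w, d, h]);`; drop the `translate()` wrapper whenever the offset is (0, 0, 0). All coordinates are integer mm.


translate([327, 424, 0]) cube([71, 71, 1272]);
translate([1961, 424, 0]) cube([71, 71, 1272]);
translate([398, 424, 180]) cube([1563, 71, 81]);
translate([398, 424, 1121]) cube([1563, 71, 81]);
translate([440, 495, 89]) cube([66, 17, 1098]);
translate([548, 495, 89]) cube([66, 17, 1098]);
translate([656, 495, 89]) cube([66, 17, 1098]);
translate([764, 495, 89]) cube([66, 17, 1098]);
translate([872, 495, 89]) cube([66, 17, 1098]);
translate([980, 495, 89]) cube([66, 17, 1098]);
translate([1088, 495, 89]) cube([66, 17, 1098]);
translate([1196, 495, 89]) cube([66, 17, 1098]);
translate([1304, 495, 89]) cube([66, 17, 1098]);
translate([1412, 495, 89]) cube([66, 17, 1098]);
translate([1520, 495, 89]) cube([66, 17, 1098]);
translate([1628, 495, 89]) cube([66, 17, 1098]);
translate([1736, 495, 89]) cube([66, 17, 1098]);
translate([1844, 495, 89]) cube([66, 17, 1098]);


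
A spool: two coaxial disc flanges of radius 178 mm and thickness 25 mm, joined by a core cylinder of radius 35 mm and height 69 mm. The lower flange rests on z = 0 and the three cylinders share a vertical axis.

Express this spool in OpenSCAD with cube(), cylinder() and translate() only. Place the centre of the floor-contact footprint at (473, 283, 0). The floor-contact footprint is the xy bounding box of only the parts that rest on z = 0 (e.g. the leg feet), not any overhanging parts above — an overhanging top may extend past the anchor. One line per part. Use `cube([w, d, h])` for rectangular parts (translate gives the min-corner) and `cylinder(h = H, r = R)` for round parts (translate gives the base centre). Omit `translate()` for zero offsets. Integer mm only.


translate([473, 283, 0]) cylinder(h = 25, r = 178);
translate([473, 283, 25]) cylinder(h = 69, r = 35);
translate([473, 283, 94]) cylinder(h = 25, r = 178);


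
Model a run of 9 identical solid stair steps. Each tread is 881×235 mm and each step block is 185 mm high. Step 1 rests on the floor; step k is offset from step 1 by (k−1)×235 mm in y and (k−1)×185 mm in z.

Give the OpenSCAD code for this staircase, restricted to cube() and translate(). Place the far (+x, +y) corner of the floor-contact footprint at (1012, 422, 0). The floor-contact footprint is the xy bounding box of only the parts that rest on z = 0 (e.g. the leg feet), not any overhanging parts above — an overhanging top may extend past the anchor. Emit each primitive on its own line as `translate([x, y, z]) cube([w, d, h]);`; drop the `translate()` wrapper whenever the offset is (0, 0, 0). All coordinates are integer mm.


translate([131, 187, 0]) cube([881, 235, 185]);
translate([131, 422, 185]) cube([881, 235, 185]);
translate([131, 657, 370]) cube([881, 235, 185]);
translate([131, 892, 555]) cube([881, 235, 185]);
translate([131, 1127, 740]) cube([881, 235, 185]);
translate([131, 1362, 925]) cube([881, 235, 185]);
translate([131, 1597, 1110]) cube([881, 235, 185]);
translate([131, 1832, 1295]) cube([881, 235, 185]);
translate([131, 2067, 1480]) cube([881, 235, 185]);


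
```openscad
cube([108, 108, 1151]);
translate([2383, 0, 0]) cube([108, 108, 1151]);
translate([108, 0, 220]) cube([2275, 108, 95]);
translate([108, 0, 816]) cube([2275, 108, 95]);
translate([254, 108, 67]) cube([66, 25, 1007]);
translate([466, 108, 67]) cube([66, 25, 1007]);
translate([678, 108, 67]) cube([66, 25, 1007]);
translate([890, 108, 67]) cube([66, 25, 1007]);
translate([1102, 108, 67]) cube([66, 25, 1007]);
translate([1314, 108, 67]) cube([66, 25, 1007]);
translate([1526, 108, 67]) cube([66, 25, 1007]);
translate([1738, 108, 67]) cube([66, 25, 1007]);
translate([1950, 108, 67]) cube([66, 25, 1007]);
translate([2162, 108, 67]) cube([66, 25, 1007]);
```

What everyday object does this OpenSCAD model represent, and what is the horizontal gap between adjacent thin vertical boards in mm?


A fence section. The picket gap is 146 mm.

Two posts, two rails, 10 pickets — a fence section. Span 2275 mm holds 10 pickets of 66 mm with 11 equal gaps: ⌊(2275 − 10·66) / 11⌋ = 146 mm.


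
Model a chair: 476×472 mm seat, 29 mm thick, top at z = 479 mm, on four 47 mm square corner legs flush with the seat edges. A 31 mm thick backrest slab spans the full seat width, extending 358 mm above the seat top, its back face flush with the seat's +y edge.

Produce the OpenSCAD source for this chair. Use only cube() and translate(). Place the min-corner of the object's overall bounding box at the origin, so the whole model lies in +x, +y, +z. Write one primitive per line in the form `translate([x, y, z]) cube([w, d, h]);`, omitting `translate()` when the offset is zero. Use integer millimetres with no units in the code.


translate([0, 0, 450]) cube([476, 472, 29]);
cube([47, 47, 450]);
translate([429, 0, 0]) cube([47, 47, 450]);
translate([0, 425, 0]) cube([47, 47, 450]);
translate([429, 425, 0]) cube([47, 47, 450]);
translate([0, 441, 479]) cube([476, 31, 358]);


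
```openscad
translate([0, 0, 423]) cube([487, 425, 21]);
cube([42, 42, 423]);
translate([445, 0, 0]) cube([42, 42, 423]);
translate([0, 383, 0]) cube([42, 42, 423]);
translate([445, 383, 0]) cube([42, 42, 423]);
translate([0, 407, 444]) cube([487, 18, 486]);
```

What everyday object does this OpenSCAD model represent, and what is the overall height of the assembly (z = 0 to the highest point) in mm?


A chair. The overall height is 930 mm.

A slab on four corner posts with a tall panel at the back — a chair. The seat slab sits at z = 423 with thickness 21, and the 486 mm backrest starts at the seat top, so the overall height is 423 + 21 + 486 = 930 mm.


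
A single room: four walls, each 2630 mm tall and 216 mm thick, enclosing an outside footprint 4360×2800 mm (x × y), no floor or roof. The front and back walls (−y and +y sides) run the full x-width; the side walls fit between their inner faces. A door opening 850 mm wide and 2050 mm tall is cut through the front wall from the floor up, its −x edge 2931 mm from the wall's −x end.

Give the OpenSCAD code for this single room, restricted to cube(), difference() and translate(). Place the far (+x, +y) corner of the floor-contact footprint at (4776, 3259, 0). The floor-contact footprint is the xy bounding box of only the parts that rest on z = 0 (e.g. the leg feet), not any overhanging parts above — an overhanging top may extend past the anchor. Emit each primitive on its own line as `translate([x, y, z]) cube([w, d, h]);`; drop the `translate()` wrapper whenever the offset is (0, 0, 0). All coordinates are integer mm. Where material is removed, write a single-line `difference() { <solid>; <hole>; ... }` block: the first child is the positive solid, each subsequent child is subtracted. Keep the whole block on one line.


difference() { translate([416, 459, 0]) cube([4360, 216, 2630]); translate([3347, 459, 0]) cube([850, 216, 2050]); }
translate([416, 3043, 0]) cube([4360, 216, 2630]);
translate([416, 675, 0]) cube([216, 2368, 2630]);
translate([4560, 675, 0]) cube([216, 2368, 2630]);


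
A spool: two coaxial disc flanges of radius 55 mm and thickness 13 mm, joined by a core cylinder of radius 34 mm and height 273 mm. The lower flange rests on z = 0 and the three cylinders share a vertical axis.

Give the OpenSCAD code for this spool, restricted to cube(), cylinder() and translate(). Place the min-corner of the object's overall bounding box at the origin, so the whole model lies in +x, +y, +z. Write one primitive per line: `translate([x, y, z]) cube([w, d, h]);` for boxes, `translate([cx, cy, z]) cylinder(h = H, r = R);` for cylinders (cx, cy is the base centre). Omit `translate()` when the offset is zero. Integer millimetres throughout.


translate([55, 55, 0]) cylinder(h = 13, r = 55);
translate([55, 55, 13]) cylinder(h = 273, r = 34);
translate([55, 55, 286]) cylinder(h = 13, r = 55);


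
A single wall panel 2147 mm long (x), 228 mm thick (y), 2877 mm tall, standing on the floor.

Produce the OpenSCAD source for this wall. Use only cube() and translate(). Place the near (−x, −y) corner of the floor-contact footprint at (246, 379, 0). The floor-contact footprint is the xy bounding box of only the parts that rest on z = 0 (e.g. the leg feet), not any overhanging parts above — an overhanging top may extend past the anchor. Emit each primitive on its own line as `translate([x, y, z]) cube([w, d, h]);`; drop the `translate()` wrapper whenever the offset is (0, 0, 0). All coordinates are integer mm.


translate([246, 379, 0]) cube([2147, 228, 2877]);


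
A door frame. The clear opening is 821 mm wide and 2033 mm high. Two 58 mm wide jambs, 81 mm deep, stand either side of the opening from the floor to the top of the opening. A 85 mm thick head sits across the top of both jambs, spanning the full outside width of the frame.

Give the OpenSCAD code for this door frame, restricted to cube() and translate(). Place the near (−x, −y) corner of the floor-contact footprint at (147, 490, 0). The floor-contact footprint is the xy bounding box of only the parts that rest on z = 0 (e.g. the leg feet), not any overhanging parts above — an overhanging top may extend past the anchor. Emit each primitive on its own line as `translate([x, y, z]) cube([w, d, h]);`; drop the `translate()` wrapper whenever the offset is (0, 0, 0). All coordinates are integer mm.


translate([147, 490, 0]) cube([58, 81, 2033]);
translate([1026, 490, 0]) cube([58, 81, 2033]);
translate([147, 490, 2033]) cube([937, 81, 85]);


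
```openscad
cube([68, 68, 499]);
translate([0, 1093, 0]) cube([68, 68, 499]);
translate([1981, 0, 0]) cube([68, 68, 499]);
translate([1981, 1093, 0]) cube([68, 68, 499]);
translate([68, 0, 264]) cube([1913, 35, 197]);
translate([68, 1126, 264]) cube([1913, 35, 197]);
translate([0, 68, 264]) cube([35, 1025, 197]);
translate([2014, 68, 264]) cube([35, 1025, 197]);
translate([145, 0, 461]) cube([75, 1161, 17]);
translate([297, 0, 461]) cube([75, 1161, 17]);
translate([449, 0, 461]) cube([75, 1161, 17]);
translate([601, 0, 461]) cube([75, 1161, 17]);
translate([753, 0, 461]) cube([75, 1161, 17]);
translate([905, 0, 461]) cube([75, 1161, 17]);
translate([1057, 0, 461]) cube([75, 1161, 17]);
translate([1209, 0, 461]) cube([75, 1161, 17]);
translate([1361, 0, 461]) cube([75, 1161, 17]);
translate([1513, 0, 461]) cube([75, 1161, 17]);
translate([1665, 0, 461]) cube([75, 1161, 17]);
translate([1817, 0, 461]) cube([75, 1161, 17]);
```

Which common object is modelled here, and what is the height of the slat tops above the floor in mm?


A bed frame. The slat-top height is 478 mm.

Four posts, four rails, and a row of slats — a bed frame. Slats sit on the rails at z = 264 + 197 = 461; with slat thickness 17, the top is 478 mm.


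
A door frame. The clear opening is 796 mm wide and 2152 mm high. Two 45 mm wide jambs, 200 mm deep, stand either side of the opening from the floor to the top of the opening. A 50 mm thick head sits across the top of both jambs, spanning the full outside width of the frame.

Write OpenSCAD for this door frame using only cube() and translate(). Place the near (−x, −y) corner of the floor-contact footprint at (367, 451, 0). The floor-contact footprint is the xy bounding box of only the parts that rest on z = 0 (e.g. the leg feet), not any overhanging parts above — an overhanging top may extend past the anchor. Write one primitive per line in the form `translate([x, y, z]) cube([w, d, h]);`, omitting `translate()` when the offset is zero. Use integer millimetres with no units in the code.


translate([367, 451, 0]) cube([45, 200, 2152]);
translate([1208, 451, 0]) cube([45, 200, 2152]);
translate([367, 451, 2152]) cube([886, 200, 50]);


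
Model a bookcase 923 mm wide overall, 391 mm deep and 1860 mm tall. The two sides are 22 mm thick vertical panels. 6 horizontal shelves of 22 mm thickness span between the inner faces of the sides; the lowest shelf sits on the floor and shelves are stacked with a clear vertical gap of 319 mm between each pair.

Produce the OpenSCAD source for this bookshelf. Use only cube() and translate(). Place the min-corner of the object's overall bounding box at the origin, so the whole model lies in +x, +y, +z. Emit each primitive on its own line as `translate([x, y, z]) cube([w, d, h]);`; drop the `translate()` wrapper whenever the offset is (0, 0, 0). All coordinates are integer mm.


cube([22, 391, 1860]);
translate([901, 0, 0]) cube([22, 391, 1860]);
translate([22, 0, 0]) cube([879, 391, 22]);
translate([22, 0, 341]) cube([879, 391, 22]);
translate([22, 0, 682]) cube([879, 391, 22]);
translate([22, 0, 1023]) cube([879, 391, 22]);
translate([22, 0, 1364]) cube([879, 391, 22]);
translate([22, 0, 1705]) cube([879, 391, 22]);


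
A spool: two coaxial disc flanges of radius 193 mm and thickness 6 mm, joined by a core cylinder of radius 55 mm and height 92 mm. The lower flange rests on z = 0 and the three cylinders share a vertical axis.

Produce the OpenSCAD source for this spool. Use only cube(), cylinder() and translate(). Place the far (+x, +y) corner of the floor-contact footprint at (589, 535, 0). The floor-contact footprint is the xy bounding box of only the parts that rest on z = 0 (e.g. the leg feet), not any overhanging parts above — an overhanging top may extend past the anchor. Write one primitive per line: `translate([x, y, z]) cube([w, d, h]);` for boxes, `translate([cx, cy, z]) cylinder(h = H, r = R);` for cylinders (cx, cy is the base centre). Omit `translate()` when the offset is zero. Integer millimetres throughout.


translate([396, 342, 0]) cylinder(h = 6, r = 193);
translate([396, 342, 6]) cylinder(h = 92, r = 55);
translate([396, 342, 98]) cylinder(h = 6, r = 193);


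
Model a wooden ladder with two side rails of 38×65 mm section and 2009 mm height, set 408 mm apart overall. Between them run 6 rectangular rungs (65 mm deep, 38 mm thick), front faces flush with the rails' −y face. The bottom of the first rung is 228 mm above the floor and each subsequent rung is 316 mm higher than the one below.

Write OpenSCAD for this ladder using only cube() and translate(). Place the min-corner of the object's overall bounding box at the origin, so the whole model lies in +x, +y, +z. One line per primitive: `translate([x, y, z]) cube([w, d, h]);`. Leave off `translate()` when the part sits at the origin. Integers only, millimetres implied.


cube([38, 65, 2009]);
translate([370, 0, 0]) cube([38, 65, 2009]);
translate([38, 0, 228]) cube([332, 65, 38]);
translate([38, 0, 544]) cube([332, 65, 38]);
translate([38, 0, 860]) cube([332, 65, 38]);
translate([38, 0, 1176]) cube([332, 65, 38]);
translate([38, 0, 1492]) cube([332, 65, 38]);
translate([38, 0, 1808]) cube([332, 65, 38]);


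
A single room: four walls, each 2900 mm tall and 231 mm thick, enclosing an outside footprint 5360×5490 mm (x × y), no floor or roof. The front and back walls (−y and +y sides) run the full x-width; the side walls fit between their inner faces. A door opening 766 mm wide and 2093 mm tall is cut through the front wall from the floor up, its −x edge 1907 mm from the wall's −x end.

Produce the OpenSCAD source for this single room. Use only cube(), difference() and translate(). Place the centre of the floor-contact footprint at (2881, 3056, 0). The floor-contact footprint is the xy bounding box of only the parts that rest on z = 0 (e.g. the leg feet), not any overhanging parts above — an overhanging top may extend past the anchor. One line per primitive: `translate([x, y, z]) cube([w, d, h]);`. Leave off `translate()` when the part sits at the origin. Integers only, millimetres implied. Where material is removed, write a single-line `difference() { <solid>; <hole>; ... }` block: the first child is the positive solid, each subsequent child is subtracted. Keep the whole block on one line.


difference() { translate([201, 311, 0]) cube([5360, 231, 2900]); translate([2108, 311, 0]) cube([766, 231, 2093]); }
translate([201, 5570, 0]) cube([5360, 231, 2900]);
translate([201, 542, 0]) cube([231, 5028, 2900]);
translate([5330, 542, 0]) cube([231, 5028, 2900]);


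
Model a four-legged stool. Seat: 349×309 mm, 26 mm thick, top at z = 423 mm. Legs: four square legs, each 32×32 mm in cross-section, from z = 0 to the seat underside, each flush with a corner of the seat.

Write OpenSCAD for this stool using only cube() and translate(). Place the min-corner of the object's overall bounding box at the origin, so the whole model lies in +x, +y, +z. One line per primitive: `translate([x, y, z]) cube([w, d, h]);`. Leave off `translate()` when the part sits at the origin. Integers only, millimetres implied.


translate([0, 0, 397]) cube([349, 309, 26]);
cube([32, 32, 397]);
translate([317, 0, 0]) cube([32, 32, 397]);
translate([0, 277, 0]) cube([32, 32, 397]);
translate([317, 277, 0]) cube([32, 32, 397]);


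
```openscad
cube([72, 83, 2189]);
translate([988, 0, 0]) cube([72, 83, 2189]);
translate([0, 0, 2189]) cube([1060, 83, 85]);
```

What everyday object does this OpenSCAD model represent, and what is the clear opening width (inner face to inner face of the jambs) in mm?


A door frame. The clear opening width is 916 mm.

Two 2189 mm tall posts with a header on top — a door frame. The left jamb is 72 mm wide at x = 0; the right jamb starts at x = 988. The clear opening is 988 − 72 = 916 mm.


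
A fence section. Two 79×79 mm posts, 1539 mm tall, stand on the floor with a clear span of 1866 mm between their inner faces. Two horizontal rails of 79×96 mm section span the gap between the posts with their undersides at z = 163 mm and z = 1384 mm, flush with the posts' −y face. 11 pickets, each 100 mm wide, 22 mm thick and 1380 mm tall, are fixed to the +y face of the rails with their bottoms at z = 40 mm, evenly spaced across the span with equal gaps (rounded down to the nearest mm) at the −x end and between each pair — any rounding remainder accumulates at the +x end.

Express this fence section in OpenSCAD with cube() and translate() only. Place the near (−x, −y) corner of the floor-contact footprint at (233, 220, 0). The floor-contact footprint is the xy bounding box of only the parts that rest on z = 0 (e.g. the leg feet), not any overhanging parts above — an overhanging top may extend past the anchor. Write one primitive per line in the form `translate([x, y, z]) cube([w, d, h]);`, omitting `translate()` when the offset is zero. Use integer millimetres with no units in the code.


translate([233, 220, 0]) cube([79, 79, 1539]);
translate([2178, 220, 0]) cube([79, 79, 1539]);
translate([312, 220, 163]) cube([1866, 79, 96]);
translate([312, 220, 1384]) cube([1866, 79, 96]);
translate([375, 299, 40]) cube([100, 22, 1380]);
translate([538, 299, 40]) cube([100, 22, 1380]);
translate([701, 299, 40]) cube([100, 22, 1380]);
translate([864, 299, 40]) cube([100, 22, 1380]);
translate([1027, 299, 40]) cube([100, 22, 1380]);
translate([1190, 299, 40]) cube([100, 22, 1380]);
translate([1353, 299, 40]) cube([100, 22, 1380]);
translate([1516, 299, 40]) cube([100, 22, 1380]);
translate([1679, 299, 40]) cube([100, 22, 1380]);
translate([1842, 299, 40]) cube([100, 22, 1380]);
translate([2005, 299, 40]) cube([100, 22, 1380]);


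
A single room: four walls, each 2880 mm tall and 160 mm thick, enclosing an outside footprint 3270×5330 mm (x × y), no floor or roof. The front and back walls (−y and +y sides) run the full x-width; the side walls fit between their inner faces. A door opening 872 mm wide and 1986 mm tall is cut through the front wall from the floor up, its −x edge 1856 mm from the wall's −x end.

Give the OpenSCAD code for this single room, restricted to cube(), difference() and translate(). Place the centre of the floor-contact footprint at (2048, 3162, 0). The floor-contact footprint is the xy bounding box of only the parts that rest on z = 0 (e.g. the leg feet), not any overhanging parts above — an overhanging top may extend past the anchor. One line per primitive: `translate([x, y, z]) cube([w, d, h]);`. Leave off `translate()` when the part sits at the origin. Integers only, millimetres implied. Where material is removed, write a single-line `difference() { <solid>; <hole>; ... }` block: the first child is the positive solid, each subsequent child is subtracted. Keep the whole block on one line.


difference() { translate([413, 497, 0]) cube([3270, 160, 2880]); translate([2269, 497, 0]) cube([872, 160, 1986]); }
translate([413, 5667, 0]) cube([3270, 160, 2880]);
translate([413, 657, 0]) cube([160, 5010, 2880]);
translate([3523, 657, 0]) cube([160, 5010, 2880]);


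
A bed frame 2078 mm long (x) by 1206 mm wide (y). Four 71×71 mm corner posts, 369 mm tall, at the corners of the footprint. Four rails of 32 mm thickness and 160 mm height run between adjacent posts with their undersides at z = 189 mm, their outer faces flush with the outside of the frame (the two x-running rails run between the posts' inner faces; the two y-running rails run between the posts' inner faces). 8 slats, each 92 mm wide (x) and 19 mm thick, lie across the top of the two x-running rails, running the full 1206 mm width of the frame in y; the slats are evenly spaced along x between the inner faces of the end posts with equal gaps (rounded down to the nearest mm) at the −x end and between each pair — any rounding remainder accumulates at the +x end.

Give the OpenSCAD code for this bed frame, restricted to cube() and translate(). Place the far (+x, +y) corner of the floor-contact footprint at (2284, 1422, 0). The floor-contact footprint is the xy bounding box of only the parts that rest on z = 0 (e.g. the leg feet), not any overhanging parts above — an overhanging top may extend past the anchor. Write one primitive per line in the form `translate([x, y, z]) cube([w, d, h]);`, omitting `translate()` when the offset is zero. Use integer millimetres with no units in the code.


translate([206, 216, 0]) cube([71, 71, 369]);
translate([206, 1351, 0]) cube([71, 71, 369]);
translate([2213, 216, 0]) cube([71, 71, 369]);
translate([2213, 1351, 0]) cube([71, 71, 369]);
translate([277, 216, 189]) cube([1936, 32, 160]);
translate([277, 1390, 189]) cube([1936, 32, 160]);
translate([206, 287, 189]) cube([32, 1064, 160]);
translate([2252, 287, 189]) cube([32, 1064, 160]);
translate([410, 216, 349]) cube([92, 1206, 19]);
translate([635, 216, 349]) cube([92, 1206, 19]);
translate([860, 216, 349]) cube([92, 1206, 19]);
translate([1085, 216, 349]) cube([92, 1206, 19]);
translate([1310, 216, 349]) cube([92, 1206, 19]);
translate([1535, 216, 349]) cube([92, 1206, 19]);
translate([1760, 216, 349]) cube([92, 1206, 19]);
translate([1985, 216, 349]) cube([92, 1206, 19]);


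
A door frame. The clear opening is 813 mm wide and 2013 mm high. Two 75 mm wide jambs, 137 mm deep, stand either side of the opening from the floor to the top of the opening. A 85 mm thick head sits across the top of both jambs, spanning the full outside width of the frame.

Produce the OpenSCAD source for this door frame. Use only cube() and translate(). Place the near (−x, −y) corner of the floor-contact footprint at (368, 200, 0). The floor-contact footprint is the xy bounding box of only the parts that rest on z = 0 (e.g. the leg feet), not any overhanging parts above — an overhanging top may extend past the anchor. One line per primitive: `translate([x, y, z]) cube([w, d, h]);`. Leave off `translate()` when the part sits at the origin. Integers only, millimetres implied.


translate([368, 200, 0]) cube([75, 137, 2013]);
translate([1256, 200, 0]) cube([75, 137, 2013]);
translate([368, 200, 2013]) cube([963, 137, 85]);


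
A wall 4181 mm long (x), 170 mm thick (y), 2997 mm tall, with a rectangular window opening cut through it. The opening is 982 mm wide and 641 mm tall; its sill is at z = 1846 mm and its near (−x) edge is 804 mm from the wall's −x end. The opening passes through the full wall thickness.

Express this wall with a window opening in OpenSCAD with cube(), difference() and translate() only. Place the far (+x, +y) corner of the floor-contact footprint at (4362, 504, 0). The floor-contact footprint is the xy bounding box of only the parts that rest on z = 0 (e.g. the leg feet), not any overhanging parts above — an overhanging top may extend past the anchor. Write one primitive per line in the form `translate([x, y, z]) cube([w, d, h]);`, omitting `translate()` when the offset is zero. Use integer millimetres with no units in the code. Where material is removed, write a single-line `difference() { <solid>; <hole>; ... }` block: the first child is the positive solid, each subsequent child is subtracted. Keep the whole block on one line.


difference() { translate([181, 334, 0]) cube([4181, 170, 2997]); translate([985, 334, 1846]) cube([982, 170, 641]); }


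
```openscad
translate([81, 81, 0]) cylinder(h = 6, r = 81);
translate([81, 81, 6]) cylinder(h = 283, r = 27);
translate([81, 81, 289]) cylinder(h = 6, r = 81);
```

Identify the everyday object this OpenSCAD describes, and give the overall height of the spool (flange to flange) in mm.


A spool. The overall height is 295 mm.

Three coaxial cylinders, large–small–large — a spool. Two 6 mm flanges and a 283 mm core give 6 + 283 + 6 = 295 mm.


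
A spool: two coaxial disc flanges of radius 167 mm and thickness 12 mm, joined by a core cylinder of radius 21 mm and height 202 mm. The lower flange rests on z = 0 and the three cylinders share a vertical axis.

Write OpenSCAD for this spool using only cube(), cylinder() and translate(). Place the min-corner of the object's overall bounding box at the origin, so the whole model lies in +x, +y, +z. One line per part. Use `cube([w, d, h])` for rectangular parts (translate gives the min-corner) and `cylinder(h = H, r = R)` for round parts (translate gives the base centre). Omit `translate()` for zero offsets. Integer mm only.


translate([167, 167, 0]) cylinder(h = 12, r = 167);
translate([167, 167, 12]) cylinder(h = 202, r = 21);
translate([167, 167, 214]) cylinder(h = 12, r = 167);


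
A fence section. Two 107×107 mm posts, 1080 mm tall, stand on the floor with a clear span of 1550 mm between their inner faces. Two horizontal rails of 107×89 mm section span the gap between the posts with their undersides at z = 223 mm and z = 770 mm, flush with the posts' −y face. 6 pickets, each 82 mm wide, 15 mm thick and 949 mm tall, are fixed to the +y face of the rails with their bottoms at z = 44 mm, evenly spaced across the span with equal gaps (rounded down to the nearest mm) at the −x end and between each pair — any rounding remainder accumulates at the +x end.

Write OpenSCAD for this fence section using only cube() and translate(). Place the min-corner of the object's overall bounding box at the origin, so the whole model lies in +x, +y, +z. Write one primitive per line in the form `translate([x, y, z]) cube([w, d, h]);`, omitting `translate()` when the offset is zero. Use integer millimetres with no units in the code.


cube([107, 107, 1080]);
translate([1657, 0, 0]) cube([107, 107, 1080]);
translate([107, 0, 223]) cube([1550, 107, 89]);
translate([107, 0, 770]) cube([1550, 107, 89]);
translate([258, 107, 44]) cube([82, 15, 949]);
translate([491, 107, 44]) cube([82, 15, 949]);
translate([724, 107, 44]) cube([82, 15, 949]);
translate([957, 107, 44]) cube([82, 15, 949]);
translate([1190, 107, 44]) cube([82, 15, 949]);
translate([1423, 107, 44]) cube([82, 15, 949]);


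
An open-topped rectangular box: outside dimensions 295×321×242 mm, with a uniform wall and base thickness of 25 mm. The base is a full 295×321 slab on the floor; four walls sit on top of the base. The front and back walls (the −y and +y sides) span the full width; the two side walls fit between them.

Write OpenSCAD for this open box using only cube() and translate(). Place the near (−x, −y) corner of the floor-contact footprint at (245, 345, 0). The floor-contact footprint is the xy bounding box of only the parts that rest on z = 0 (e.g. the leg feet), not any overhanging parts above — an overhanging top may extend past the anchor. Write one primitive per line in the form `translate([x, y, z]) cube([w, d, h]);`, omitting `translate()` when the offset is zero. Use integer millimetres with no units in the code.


translate([245, 345, 0]) cube([295, 321, 25]);
translate([245, 345, 25]) cube([295, 25, 217]);
translate([245, 641, 25]) cube([295, 25, 217]);
translate([245, 370, 25]) cube([25, 271, 217]);
translate([515, 370, 25]) cube([25, 271, 217]);


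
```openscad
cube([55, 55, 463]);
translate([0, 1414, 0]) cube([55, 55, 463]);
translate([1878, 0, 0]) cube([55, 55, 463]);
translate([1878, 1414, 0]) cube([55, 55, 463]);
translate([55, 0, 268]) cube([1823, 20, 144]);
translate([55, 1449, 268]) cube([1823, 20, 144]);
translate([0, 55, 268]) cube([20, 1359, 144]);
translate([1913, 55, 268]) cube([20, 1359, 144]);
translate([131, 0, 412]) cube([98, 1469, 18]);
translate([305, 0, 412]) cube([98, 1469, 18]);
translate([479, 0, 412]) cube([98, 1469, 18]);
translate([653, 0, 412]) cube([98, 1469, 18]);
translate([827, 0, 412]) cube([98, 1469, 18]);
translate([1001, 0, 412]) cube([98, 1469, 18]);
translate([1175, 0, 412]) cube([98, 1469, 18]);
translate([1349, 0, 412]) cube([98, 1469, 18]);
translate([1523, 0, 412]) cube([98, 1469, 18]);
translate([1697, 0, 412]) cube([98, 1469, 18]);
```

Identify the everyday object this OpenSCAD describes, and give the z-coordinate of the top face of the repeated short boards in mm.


A bed frame. The slat-top height is 430 mm.

Four posts, four rails, and a row of slats — a bed frame. Slats sit on the rails at z = 268 + 144 = 412; with slat thickness 18, the top is 430 mm.


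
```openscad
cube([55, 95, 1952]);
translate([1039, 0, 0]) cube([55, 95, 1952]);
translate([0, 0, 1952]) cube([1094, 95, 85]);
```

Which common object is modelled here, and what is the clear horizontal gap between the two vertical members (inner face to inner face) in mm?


A door frame. The clear opening width is 984 mm.

Two 1952 mm tall posts with a header on top — a door frame. The left jamb is 55 mm wide at x = 0; the right jamb starts at x = 1039. The clear opening is 1039 − 55 = 984 mm.


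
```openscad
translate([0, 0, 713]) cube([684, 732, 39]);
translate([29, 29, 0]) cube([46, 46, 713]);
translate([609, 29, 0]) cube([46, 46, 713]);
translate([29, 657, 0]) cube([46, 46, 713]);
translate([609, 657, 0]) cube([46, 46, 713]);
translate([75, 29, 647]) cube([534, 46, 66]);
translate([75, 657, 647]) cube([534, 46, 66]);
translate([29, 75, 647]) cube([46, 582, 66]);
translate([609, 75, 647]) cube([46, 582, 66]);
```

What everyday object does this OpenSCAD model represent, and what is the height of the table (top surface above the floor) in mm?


A table. The table height is 752 mm.

A 684×732×39 slab sits at z = 713 on four 46 mm square posts — a table. The top surface is at 713 + 39 = 752 mm.


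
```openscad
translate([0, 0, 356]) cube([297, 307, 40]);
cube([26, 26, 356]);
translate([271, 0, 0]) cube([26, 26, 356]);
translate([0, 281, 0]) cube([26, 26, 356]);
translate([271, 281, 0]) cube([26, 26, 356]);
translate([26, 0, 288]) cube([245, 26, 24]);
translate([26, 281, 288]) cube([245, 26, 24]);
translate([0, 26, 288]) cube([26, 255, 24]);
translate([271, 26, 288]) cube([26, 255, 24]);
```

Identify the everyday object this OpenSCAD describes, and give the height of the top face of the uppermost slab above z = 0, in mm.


A stool. The seat height is 396 mm.

A 297×307×40 slab at z = 356 on four corner posts — a stool. The seat top is 356 + 40 = 396 mm.


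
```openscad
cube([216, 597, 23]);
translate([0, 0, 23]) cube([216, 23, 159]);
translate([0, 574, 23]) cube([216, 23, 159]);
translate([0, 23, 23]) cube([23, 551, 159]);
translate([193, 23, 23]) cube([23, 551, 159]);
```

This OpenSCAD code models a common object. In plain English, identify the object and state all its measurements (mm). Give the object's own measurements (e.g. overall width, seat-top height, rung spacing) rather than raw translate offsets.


An open-topped rectangular box: outside dimensions 216×597×182 mm, with a uniform wall and base thickness of 23 mm. The base is a full 216×597 slab on the floor; four walls sit on top of the base. The front and back walls (the −y and +y sides) span the full width; the two side walls fit between them.
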